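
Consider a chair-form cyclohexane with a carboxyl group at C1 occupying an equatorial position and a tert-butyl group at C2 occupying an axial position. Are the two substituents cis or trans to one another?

C1 and C2 have opposite parity, so their axial bonds point in opposite directions.
With opposite-parity carbons, two substituents on the same face are one axial and one equatorial; opposite faces give both axial or both equatorial.
Here the groups are equatorial/axial → same face → cis.

cis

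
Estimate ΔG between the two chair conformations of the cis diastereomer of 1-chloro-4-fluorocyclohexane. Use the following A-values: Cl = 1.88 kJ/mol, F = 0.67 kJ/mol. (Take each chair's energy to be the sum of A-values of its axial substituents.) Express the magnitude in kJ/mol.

C1 and C4 have opposite parity, so for the cis isomer the two substituents are one axial and one equatorial in each chair.
Chair I (chloro axial, fluoro equatorial): E = 1.88 kJ/mol.
Chair II (chloro equatorial, fluoro axial): E = 0.67 kJ/mol.
ΔE = 1.88 − 0.67 = 1.21 kJ/mol; chair II is more stable.

1.21 kJ/mol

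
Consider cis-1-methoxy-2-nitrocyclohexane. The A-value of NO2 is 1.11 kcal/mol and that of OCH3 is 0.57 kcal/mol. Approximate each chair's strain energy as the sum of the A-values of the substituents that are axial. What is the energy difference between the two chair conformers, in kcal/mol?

0.54 kcal/mol

C1 and C2 have opposite parity, so for the cis isomer the two substituents are one axial and one equatorial in each chair.
Chair I (nitro axial, methoxy equatorial): E = 1.11 kcal/mol.
Chair II (nitro equatorial, methoxy axial): E = 0.57 kcal/mol.
ΔE = 1.11 − 0.57 = 0.54 kcal/mol; chair II is more stable.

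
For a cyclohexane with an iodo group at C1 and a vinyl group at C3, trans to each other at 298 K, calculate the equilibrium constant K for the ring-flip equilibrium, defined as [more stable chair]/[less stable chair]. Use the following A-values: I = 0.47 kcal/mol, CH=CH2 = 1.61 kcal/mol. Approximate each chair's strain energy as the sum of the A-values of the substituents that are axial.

C1 and C3 have the same parity, so for the trans isomer the two substituents are one axial and one equatorial in each chair.
Chair I (iodo axial, vinyl equatorial): E = 0.47 kcal/mol; chair II (iodo equatorial, vinyl axial): E = 1.61 kcal/mol.
ΔG = 1.14 kcal/mol between the two chairs.
K = exp(ΔG/RT) with R = 1.987×10⁻³ kcal mol⁻¹ K⁻¹ and T = 298 K gives K ≈ 6.86.

K ≈ 6.86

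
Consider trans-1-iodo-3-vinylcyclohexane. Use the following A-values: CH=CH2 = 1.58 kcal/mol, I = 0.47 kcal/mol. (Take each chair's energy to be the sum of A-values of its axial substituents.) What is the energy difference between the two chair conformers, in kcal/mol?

C1 and C3 have the same parity, so for the trans isomer the two substituents are one axial and one equatorial in each chair.
Chair I (vinyl axial, iodo equatorial): E = 1.58 kcal/mol.
Chair II (vinyl equatorial, iodo axial): E = 0.47 kcal/mol.
ΔE = 1.58 − 0.47 = 1.11 kcal/mol; chair II is more stable.

1.11 kcal/mol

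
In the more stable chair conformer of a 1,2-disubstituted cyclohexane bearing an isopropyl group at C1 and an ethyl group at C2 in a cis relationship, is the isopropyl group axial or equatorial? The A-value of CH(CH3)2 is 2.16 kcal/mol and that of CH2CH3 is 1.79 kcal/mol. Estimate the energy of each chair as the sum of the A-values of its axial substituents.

C1 and C2 have opposite parity, so for the cis isomer the two substituents are one axial and one equatorial in each chair.
Chair I (isopropyl axial, ethyl equatorial): E = 2.16 kcal/mol.
Chair II (isopropyl equatorial, ethyl axial): E = 1.79 kcal/mol.
Chair II is the more stable (lower-energy) conformer, and in that chair the isopropyl group is equatorial.

equatorial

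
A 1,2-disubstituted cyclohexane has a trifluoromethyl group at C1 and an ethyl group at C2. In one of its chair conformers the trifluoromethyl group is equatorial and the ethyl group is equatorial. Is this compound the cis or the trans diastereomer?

C1 and C2 have opposite parity, so their axial bonds point in opposite directions.
With opposite-parity carbons, two substituents on the same face are one axial and one equatorial; opposite faces give both axial or both equatorial.
Here the groups are equatorial/equatorial → opposite face → trans.

trans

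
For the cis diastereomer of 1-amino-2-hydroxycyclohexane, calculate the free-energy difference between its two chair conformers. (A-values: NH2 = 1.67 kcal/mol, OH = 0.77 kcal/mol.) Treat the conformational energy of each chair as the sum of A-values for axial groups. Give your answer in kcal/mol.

0.90 kcal/mol

C1 and C2 have opposite parity, so for the cis isomer the two substituents are one axial and one equatorial in each chair.
Chair I (amino axial, hydroxyl equatorial): E = 1.67 kcal/mol.
Chair II (amino equatorial, hydroxyl axial): E = 0.77 kcal/mol.
ΔE = 1.67 − 0.77 = 0.90 kcal/mol; chair II is more stable.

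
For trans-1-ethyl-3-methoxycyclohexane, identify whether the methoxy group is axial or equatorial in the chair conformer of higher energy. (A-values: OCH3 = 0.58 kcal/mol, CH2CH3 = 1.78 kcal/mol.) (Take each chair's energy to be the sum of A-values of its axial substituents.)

C1 and C3 have the same parity, so for the trans isomer the two substituents are one axial and one equatorial in each chair.
Chair I (methoxy axial, ethyl equatorial): E = 0.58 kcal/mol.
Chair II (methoxy equatorial, ethyl axial): E = 1.78 kcal/mol.
Chair II is the less stable (higher-energy) conformer, and in that chair the methoxy group is equatorial.

equatorial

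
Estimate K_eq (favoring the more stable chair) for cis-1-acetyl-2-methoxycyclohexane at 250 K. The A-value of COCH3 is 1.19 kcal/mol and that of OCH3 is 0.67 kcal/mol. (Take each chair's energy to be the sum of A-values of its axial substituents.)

C1 and C2 have opposite parity, so for the cis isomer the two substituents are one axial and one equatorial in each chair.
Chair I (acetyl axial, methoxy equatorial): E = 1.19 kcal/mol; chair II (acetyl equatorial, methoxy axial): E = 0.67 kcal/mol.
ΔG = 0.52 kcal/mol between the two chairs.
K = exp(ΔG/RT) with R = 1.987×10⁻³ kcal mol⁻¹ K⁻¹ and T = 250 K gives K ≈ 2.85.

K ≈ 2.85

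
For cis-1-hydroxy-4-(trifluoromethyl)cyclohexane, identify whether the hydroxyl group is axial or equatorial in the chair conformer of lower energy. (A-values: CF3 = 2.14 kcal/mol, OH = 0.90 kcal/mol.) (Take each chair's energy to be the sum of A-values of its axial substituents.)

axial

C1 and C4 have opposite parity, so for the cis isomer the two substituents are one axial and one equatorial in each chair.
Chair I (trifluoromethyl axial, hydroxyl equatorial): E = 2.14 kcal/mol.
Chair II (trifluoromethyl equatorial, hydroxyl axial): E = 0.90 kcal/mol.
Chair II is the more stable (lower-energy) conformer, and in that chair the hydroxyl group is axial.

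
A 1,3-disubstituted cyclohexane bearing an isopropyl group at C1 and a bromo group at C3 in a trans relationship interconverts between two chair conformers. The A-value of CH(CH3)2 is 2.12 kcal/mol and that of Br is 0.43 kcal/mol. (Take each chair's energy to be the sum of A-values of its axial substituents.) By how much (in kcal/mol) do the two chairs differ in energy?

C1 and C3 have the same parity, so for the trans isomer the two substituents are one axial and one equatorial in each chair.
Chair I (isopropyl axial, bromo equatorial): E = 2.12 kcal/mol.
Chair II (isopropyl equatorial, bromo axial): E = 0.43 kcal/mol.
ΔE = 2.12 − 0.43 = 1.69 kcal/mol; chair II is more stable.

1.69 kcal/mol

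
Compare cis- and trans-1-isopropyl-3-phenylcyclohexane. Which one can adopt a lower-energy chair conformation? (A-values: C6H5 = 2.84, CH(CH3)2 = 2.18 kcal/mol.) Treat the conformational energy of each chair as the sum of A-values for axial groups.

cis

At 1,3 positions (parity same): cis → (e,e or a,a); trans → (a,e or e,a).
Best chair for cis: E = 0.00 kcal/mol; best chair for trans: E = 2.18 kcal/mol.
The cis isomer is lower by 2.18 kcal/mol.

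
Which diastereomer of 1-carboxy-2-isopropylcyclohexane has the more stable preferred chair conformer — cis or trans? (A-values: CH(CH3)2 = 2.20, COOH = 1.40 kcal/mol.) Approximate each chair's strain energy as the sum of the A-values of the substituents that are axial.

At 1,2 positions (parity opposite): cis → (a,e or e,a); trans → (e,e or a,a).
Best chair for cis: E = 1.40 kcal/mol; best chair for trans: E = 0.00 kcal/mol.
The trans isomer is lower by 1.40 kcal/mol.

trans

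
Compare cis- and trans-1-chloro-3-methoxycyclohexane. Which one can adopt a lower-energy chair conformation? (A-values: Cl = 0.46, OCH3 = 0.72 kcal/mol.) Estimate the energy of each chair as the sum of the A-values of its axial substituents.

At 1,3 positions (parity same): cis → (e,e or a,a); trans → (a,e or e,a).
Best chair for cis: E = 0.00 kcal/mol; best chair for trans: E = 0.46 kcal/mol.
The cis isomer is lower by 0.46 kcal/mol.

cis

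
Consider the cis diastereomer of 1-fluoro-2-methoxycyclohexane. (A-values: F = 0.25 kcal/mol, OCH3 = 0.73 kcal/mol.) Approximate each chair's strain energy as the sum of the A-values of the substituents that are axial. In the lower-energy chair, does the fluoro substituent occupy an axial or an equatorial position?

C1 and C2 have opposite parity, so for the cis isomer the two substituents are one axial and one equatorial in each chair.
Chair I (fluoro axial, methoxy equatorial): E = 0.25 kcal/mol.
Chair II (fluoro equatorial, methoxy axial): E = 0.73 kcal/mol.
Chair I is the more stable (lower-energy) conformer, and in that chair the fluoro group is axial.

axial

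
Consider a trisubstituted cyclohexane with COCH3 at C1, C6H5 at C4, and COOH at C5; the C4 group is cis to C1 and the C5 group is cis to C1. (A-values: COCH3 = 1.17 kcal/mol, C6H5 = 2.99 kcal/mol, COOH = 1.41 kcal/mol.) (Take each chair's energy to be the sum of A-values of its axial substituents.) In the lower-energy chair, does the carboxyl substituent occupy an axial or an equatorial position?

Chair I (acetyl axial, phenyl equatorial, carboxyl axial): E = 2.58 kcal/mol.
Chair II (acetyl equatorial, phenyl axial, carboxyl equatorial): E = 2.99 kcal/mol.
Chair I is the more stable (lower-energy) conformer, and in that chair the carboxyl group is axial.

axial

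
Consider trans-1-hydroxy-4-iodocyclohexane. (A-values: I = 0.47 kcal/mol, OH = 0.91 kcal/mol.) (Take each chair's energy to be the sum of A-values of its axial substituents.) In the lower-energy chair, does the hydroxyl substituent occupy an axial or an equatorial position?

equatorial

C1 and C4 have opposite parity, so for the trans isomer the two substituents are e,e in one chair and a,a in the other.
Chair I (iodo axial, hydroxyl axial): E = 1.38 kcal/mol.
Chair II (iodo equatorial, hydroxyl equatorial): E = 0.00 kcal/mol.
Chair II is the more stable (lower-energy) conformer, and in that chair the hydroxyl group is equatorial.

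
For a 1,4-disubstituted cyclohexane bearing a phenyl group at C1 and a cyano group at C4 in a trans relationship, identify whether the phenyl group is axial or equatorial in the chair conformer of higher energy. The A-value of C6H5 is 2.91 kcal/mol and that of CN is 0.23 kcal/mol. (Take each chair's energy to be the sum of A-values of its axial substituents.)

C1 and C4 have opposite parity, so for the trans isomer the two substituents are e,e in one chair and a,a in the other.
Chair I (phenyl axial, cyano axial): E = 3.14 kcal/mol.
Chair II (phenyl equatorial, cyano equatorial): E = 0.00 kcal/mol.
Chair I is the less stable (higher-energy) conformer, and in that chair the phenyl group is axial.

axial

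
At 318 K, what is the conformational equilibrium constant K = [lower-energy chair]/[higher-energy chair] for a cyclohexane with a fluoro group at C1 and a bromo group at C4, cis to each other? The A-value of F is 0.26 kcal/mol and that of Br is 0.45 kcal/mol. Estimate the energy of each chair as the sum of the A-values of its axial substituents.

K ≈ 1.35

C1 and C4 have opposite parity, so for the cis isomer the two substituents are one axial and one equatorial in each chair.
Chair I (fluoro axial, bromo equatorial): E = 0.26 kcal/mol; chair II (fluoro equatorial, bromo axial): E = 0.45 kcal/mol.
ΔG = 0.19 kcal/mol between the two chairs.
K = exp(ΔG/RT) with R = 1.987×10⁻³ kcal mol⁻¹ K⁻¹ and T = 318 K gives K ≈ 1.35.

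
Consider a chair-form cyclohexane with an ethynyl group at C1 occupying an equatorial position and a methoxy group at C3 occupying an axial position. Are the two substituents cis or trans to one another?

trans

C1 and C3 have the same parity, so their axial bonds point in the same direction.
With same-parity carbons, two substituents on the same face are both axial or both equatorial; opposite faces give one of each.
Here the groups are equatorial/axial → opposite face → trans.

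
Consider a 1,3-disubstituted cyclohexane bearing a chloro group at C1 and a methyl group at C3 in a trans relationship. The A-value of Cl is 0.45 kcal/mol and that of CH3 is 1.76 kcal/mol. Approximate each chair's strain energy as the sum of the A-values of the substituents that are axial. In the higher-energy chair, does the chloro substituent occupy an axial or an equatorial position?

equatorial

C1 and C3 have the same parity, so for the trans isomer the two substituents are one axial and one equatorial in each chair.
Chair I (chloro axial, methyl equatorial): E = 0.45 kcal/mol.
Chair II (chloro equatorial, methyl axial): E = 1.76 kcal/mol.
Chair II is the less stable (higher-energy) conformer, and in that chair the chloro group is equatorial.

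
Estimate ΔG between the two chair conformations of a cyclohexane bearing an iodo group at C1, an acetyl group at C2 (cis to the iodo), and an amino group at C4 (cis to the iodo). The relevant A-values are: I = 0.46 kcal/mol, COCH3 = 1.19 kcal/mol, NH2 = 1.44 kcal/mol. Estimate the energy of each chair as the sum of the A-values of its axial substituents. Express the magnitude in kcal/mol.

Chair I (iodo axial, acetyl equatorial, amino equatorial): E = 0.46 kcal/mol.
Chair II (iodo equatorial, acetyl axial, amino axial): E = 2.63 kcal/mol.
ΔE = 2.63 − 0.46 = 2.17 kcal/mol; chair I is more stable.

2.17 kcal/mol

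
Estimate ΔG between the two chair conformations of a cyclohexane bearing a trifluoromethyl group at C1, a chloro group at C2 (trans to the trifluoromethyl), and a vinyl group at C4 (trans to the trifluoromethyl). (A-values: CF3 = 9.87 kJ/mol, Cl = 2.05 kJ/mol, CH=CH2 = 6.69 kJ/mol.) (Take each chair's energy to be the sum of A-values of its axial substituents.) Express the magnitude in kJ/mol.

Chair I (trifluoromethyl axial, chloro axial, vinyl axial): E = 18.61 kJ/mol.
Chair II (trifluoromethyl equatorial, chloro equatorial, vinyl equatorial): E = 0.00 kJ/mol.
ΔE = 18.61 − 0.00 = 18.61 kJ/mol; chair II is more stable.

18.61 kJ/mol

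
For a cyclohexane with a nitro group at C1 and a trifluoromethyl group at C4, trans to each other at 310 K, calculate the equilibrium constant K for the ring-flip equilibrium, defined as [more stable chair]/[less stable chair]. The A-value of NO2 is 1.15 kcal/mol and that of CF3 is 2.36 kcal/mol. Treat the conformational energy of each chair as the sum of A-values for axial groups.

K ≈ 298

C1 and C4 have opposite parity, so for the trans isomer the two substituents are e,e in one chair and a,a in the other.
Chair I (nitro axial, trifluoromethyl axial): E = 3.51 kcal/mol; chair II (nitro equatorial, trifluoromethyl equatorial): E = 0.00 kcal/mol.
ΔG = 3.51 kcal/mol between the two chairs.
K = exp(ΔG/RT) with R = 1.987×10⁻³ kcal mol⁻¹ K⁻¹ and T = 310 K gives K ≈ 298.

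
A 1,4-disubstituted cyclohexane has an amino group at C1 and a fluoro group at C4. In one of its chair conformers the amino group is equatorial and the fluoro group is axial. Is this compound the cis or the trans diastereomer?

cis

C1 and C4 have opposite parity, so their axial bonds point in opposite directions.
With opposite-parity carbons, two substituents on the same face are one axial and one equatorial; opposite faces give both axial or both equatorial.
Here the groups are equatorial/axial → same face → cis.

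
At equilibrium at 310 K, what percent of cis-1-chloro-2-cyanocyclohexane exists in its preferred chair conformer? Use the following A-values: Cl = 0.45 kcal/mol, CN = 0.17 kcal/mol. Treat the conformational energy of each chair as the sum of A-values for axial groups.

61.2%

C1 and C2 have opposite parity, so for the cis isomer the two substituents are one axial and one equatorial in each chair.
Chair I (chloro axial, cyano equatorial): E = 0.45 kcal/mol; chair II (chloro equatorial, cyano axial): E = 0.17 kcal/mol.
ΔG = 0.28 kcal/mol between the two chairs.
K = exp(ΔG/RT) with R = 1.987×10⁻³ kcal mol⁻¹ K⁻¹ and T = 310 K gives K ≈ 1.58.
Fraction in the lower-energy chair = K/(K+1) = 61.2%.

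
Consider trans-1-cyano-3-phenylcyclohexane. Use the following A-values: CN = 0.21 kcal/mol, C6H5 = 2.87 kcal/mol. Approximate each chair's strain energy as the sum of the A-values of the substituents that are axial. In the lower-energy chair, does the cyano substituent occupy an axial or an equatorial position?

axial

C1 and C3 have the same parity, so for the trans isomer the two substituents are one axial and one equatorial in each chair.
Chair I (cyano axial, phenyl equatorial): E = 0.21 kcal/mol.
Chair II (cyano equatorial, phenyl axial): E = 2.87 kcal/mol.
Chair I is the more stable (lower-energy) conformer, and in that chair the cyano group is axial.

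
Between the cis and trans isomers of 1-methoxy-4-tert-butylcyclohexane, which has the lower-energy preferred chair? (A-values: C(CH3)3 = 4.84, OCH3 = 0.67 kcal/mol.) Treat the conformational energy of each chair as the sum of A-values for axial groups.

trans

At 1,4 positions (parity opposite): cis → (a,e or e,a); trans → (e,e or a,a).
Best chair for cis: E = 0.67 kcal/mol; best chair for trans: E = 0.00 kcal/mol.
The trans isomer is lower by 0.67 kcal/mol.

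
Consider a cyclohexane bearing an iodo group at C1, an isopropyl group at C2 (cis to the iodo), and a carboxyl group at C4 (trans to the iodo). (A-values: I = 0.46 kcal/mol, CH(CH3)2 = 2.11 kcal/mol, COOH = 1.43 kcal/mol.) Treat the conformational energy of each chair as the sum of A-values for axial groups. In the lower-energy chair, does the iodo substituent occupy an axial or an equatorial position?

axial

Chair I (iodo axial, isopropyl equatorial, carboxyl axial): E = 1.89 kcal/mol.
Chair II (iodo equatorial, isopropyl axial, carboxyl equatorial): E = 2.11 kcal/mol.
Chair I is the more stable (lower-energy) conformer, and in that chair the iodo group is axial.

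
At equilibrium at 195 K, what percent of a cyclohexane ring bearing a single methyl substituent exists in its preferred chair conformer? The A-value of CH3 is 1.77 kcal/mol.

One chair has the methyl group axial (E = 1.77 kcal/mol) and the other has it equatorial (E = 0).
ΔG = 1.77 kcal/mol between the two chairs.
K = exp(ΔG/RT) with R = 1.987×10⁻³ kcal mol⁻¹ K⁻¹ and T = 195 K gives K ≈ 96.4.
Fraction in the lower-energy chair = K/(K+1) = 99.0%.

99.0%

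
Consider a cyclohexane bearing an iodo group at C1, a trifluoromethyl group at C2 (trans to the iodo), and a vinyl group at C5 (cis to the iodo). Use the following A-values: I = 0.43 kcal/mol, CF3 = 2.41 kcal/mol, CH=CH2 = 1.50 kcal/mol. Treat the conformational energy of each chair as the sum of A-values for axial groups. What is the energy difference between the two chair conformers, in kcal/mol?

Chair I (iodo axial, trifluoromethyl axial, vinyl axial): E = 4.34 kcal/mol.
Chair II (iodo equatorial, trifluoromethyl equatorial, vinyl equatorial): E = 0.00 kcal/mol.
ΔE = 4.34 − 0.00 = 4.34 kcal/mol; chair II is more stable.

4.34 kcal/mol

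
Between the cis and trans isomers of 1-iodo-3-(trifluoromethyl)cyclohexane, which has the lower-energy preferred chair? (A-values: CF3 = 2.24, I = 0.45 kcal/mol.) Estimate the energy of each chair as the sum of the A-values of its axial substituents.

cis

At 1,3 positions (parity same): cis → (e,e or a,a); trans → (a,e or e,a).
Best chair for cis: E = 0.00 kcal/mol; best chair for trans: E = 0.45 kcal/mol.
The cis isomer is lower by 0.45 kcal/mol.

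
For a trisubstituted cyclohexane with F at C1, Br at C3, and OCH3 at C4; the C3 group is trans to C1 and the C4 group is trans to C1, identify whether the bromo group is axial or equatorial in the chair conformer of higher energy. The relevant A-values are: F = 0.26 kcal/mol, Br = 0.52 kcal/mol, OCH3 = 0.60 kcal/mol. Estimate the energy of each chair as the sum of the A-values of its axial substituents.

Chair I (fluoro axial, bromo equatorial, methoxy axial): E = 0.86 kcal/mol.
Chair II (fluoro equatorial, bromo axial, methoxy equatorial): E = 0.52 kcal/mol.
Chair I is the less stable (higher-energy) conformer, and in that chair the bromo group is equatorial.

equatorial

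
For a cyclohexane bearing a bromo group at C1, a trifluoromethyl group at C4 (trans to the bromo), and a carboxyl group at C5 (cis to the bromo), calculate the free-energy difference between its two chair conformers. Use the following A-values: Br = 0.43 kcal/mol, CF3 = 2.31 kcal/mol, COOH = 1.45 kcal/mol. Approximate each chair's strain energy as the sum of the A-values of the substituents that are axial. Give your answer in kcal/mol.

Chair I (bromo axial, trifluoromethyl axial, carboxyl axial): E = 4.19 kcal/mol.
Chair II (bromo equatorial, trifluoromethyl equatorial, carboxyl equatorial): E = 0.00 kcal/mol.
ΔE = 4.19 − 0.00 = 4.19 kcal/mol; chair II is more stable.

4.19 kcal/mol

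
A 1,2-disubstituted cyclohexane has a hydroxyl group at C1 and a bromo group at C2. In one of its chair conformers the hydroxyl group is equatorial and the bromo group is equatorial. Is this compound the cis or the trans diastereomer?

C1 and C2 have opposite parity, so their axial bonds point in opposite directions.
With opposite-parity carbons, two substituents on the same face are one axial and one equatorial; opposite faces give both axial or both equatorial.
Here the groups are equatorial/equatorial → opposite face → trans.

trans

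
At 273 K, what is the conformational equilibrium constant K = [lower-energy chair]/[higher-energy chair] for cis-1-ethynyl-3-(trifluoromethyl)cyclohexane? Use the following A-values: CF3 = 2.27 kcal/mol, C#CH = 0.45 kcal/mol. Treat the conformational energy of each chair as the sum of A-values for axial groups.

K ≈ 151

C1 and C3 have the same parity, so for the cis isomer the two substituents are e,e in one chair and a,a in the other.
Chair I (trifluoromethyl axial, ethynyl axial): E = 2.72 kcal/mol; chair II (trifluoromethyl equatorial, ethynyl equatorial): E = 0.00 kcal/mol.
ΔG = 2.72 kcal/mol between the two chairs.
K = exp(ΔG/RT) with R = 1.987×10⁻³ kcal mol⁻¹ K⁻¹ and T = 273 K gives K ≈ 151.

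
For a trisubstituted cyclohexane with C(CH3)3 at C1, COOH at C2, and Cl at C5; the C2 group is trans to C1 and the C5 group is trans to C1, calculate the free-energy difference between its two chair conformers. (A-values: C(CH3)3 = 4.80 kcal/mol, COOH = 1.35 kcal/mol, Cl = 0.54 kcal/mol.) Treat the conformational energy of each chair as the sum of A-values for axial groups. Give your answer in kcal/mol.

Chair I (tert-butyl axial, carboxyl axial, chloro equatorial): E = 6.15 kcal/mol.
Chair II (tert-butyl equatorial, carboxyl equatorial, chloro axial): E = 0.54 kcal/mol.
ΔE = 6.15 − 0.54 = 5.61 kcal/mol; chair II is more stable.

5.61 kcal/mol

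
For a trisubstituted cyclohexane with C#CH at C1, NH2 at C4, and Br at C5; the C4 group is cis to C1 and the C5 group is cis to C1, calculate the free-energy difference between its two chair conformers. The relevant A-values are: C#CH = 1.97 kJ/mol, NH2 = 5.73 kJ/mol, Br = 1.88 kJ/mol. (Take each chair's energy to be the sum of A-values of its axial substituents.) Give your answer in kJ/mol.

Chair I (ethynyl axial, amino equatorial, bromo axial): E = 3.85 kJ/mol.
Chair II (ethynyl equatorial, amino axial, bromo equatorial): E = 5.73 kJ/mol.
ΔE = 5.73 − 3.85 = 1.88 kJ/mol; chair I is more stable.

1.88 kJ/mol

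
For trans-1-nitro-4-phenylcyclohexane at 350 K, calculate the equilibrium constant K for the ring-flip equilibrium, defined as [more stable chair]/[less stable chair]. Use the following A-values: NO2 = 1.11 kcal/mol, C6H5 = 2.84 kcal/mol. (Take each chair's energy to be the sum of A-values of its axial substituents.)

C1 and C4 have opposite parity, so for the trans isomer the two substituents are e,e in one chair and a,a in the other.
Chair I (nitro axial, phenyl axial): E = 3.95 kcal/mol; chair II (nitro equatorial, phenyl equatorial): E = 0.00 kcal/mol.
ΔG = 3.95 kcal/mol between the two chairs.
K = exp(ΔG/RT) with R = 1.987×10⁻³ kcal mol⁻¹ K⁻¹ and T = 350 K gives K ≈ 293.

K ≈ 293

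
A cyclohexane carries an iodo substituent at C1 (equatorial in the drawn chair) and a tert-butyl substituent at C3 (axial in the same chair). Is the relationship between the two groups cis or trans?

trans

C1 and C3 have the same parity, so their axial bonds point in the same direction.
With same-parity carbons, two substituents on the same face are both axial or both equatorial; opposite faces give one of each.
Here the groups are equatorial/axial → opposite face → trans.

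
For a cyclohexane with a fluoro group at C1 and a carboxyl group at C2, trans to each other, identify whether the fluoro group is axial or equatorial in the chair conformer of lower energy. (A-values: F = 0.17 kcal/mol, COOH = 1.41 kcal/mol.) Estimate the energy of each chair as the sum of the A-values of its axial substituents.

C1 and C2 have opposite parity, so for the trans isomer the two substituents are e,e in one chair and a,a in the other.
Chair I (fluoro axial, carboxyl axial): E = 1.58 kcal/mol.
Chair II (fluoro equatorial, carboxyl equatorial): E = 0.00 kcal/mol.
Chair II is the more stable (lower-energy) conformer, and in that chair the fluoro group is equatorial.

equatorial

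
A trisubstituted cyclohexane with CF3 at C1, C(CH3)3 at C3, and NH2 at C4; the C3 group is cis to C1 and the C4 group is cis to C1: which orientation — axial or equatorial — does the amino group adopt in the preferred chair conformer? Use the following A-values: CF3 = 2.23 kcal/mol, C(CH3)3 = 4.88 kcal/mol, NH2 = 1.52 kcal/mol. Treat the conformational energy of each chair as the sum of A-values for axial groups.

Chair I (trifluoromethyl axial, tert-butyl axial, amino equatorial): E = 7.11 kcal/mol.
Chair II (trifluoromethyl equatorial, tert-butyl equatorial, amino axial): E = 1.52 kcal/mol.
Chair II is the more stable (lower-energy) conformer, and in that chair the amino group is axial.

axial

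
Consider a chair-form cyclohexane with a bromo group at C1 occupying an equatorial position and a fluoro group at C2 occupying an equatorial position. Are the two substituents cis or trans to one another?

trans

C1 and C2 have opposite parity, so their axial bonds point in opposite directions.
With opposite-parity carbons, two substituents on the same face are one axial and one equatorial; opposite faces give both axial or both equatorial.
Here the groups are equatorial/equatorial → opposite face → trans.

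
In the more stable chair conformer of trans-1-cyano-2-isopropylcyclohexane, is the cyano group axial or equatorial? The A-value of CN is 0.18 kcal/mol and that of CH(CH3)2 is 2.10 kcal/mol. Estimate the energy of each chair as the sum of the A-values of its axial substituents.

equatorial

C1 and C2 have opposite parity, so for the trans isomer the two substituents are e,e in one chair and a,a in the other.
Chair I (cyano axial, isopropyl axial): E = 2.28 kcal/mol.
Chair II (cyano equatorial, isopropyl equatorial): E = 0.00 kcal/mol.
Chair II is the more stable (lower-energy) conformer, and in that chair the cyano group is equatorial.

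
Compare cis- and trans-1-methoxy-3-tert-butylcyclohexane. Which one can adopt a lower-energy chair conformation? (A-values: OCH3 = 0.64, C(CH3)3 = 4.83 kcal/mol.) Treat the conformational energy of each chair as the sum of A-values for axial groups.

cis

At 1,3 positions (parity same): cis → (e,e or a,a); trans → (a,e or e,a).
Best chair for cis: E = 0.00 kcal/mol; best chair for trans: E = 0.64 kcal/mol.
The cis isomer is lower by 0.64 kcal/mol.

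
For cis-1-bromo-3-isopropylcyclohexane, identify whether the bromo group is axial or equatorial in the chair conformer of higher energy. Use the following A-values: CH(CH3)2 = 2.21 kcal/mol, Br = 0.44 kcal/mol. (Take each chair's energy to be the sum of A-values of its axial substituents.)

C1 and C3 have the same parity, so for the cis isomer the two substituents are e,e in one chair and a,a in the other.
Chair I (isopropyl axial, bromo axial): E = 2.65 kcal/mol.
Chair II (isopropyl equatorial, bromo equatorial): E = 0.00 kcal/mol.
Chair I is the less stable (higher-energy) conformer, and in that chair the bromo group is axial.

axial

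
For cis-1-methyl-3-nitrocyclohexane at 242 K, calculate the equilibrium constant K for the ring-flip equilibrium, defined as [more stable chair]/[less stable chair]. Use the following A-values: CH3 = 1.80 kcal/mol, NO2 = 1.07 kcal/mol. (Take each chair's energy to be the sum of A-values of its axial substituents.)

K ≈ 391

C1 and C3 have the same parity, so for the cis isomer the two substituents are e,e in one chair and a,a in the other.
Chair I (methyl axial, nitro axial): E = 2.87 kcal/mol; chair II (methyl equatorial, nitro equatorial): E = 0.00 kcal/mol.
ΔG = 2.87 kcal/mol between the two chairs.
K = exp(ΔG/RT) with R = 1.987×10⁻³ kcal mol⁻¹ K⁻¹ and T = 242 K gives K ≈ 391.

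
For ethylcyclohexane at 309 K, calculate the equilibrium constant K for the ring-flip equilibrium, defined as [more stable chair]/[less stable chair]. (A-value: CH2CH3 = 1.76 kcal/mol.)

One chair has the ethyl group axial (E = 1.76 kcal/mol) and the other has it equatorial (E = 0).
ΔG = 1.76 kcal/mol between the two chairs.
K = exp(ΔG/RT) with R = 1.987×10⁻³ kcal mol⁻¹ K⁻¹ and T = 309 K gives K ≈ 17.6.

K ≈ 17.6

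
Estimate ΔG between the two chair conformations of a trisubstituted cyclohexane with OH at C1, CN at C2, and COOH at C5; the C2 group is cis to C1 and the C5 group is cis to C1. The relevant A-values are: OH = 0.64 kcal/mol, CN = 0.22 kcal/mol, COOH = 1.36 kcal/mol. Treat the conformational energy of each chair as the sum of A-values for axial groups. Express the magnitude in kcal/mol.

1.78 kcal/mol

Chair I (hydroxyl axial, cyano equatorial, carboxyl axial): E = 2.00 kcal/mol.
Chair II (hydroxyl equatorial, cyano axial, carboxyl equatorial): E = 0.22 kcal/mol.
ΔE = 2.00 − 0.22 = 1.78 kcal/mol; chair II is more stable.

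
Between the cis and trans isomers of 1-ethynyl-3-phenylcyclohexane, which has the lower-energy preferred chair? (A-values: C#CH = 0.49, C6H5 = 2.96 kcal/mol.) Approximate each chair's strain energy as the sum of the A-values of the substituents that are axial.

cis

At 1,3 positions (parity same): cis → (e,e or a,a); trans → (a,e or e,a).
Best chair for cis: E = 0.00 kcal/mol; best chair for trans: E = 0.49 kcal/mol.
The cis isomer is lower by 0.49 kcal/mol.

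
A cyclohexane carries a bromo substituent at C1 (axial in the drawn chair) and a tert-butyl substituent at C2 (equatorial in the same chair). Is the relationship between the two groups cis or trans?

C1 and C2 have opposite parity, so their axial bonds point in opposite directions.
With opposite-parity carbons, two substituents on the same face are one axial and one equatorial; opposite faces give both axial or both equatorial.
Here the groups are axial/equatorial → same face → cis.

cis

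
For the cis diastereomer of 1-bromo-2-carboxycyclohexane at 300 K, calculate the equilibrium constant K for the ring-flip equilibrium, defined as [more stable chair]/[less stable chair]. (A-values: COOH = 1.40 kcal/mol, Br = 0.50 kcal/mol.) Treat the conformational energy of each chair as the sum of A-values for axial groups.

C1 and C2 have opposite parity, so for the cis isomer the two substituents are one axial and one equatorial in each chair.
Chair I (carboxyl axial, bromo equatorial): E = 1.40 kcal/mol; chair II (carboxyl equatorial, bromo axial): E = 0.50 kcal/mol.
ΔG = 0.90 kcal/mol between the two chairs.
K = exp(ΔG/RT) with R = 1.987×10⁻³ kcal mol⁻¹ K⁻¹ and T = 300 K gives K ≈ 4.53.

K ≈ 4.53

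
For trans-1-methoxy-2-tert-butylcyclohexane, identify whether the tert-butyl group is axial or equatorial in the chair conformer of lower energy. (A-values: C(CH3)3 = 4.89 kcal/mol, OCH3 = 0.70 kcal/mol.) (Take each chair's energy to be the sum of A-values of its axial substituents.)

equatorial

C1 and C2 have opposite parity, so for the trans isomer the two substituents are e,e in one chair and a,a in the other.
Chair I (tert-butyl axial, methoxy axial): E = 5.59 kcal/mol.
Chair II (tert-butyl equatorial, methoxy equatorial): E = 0.00 kcal/mol.
Chair II is the more stable (lower-energy) conformer, and in that chair the tert-butyl group is equatorial.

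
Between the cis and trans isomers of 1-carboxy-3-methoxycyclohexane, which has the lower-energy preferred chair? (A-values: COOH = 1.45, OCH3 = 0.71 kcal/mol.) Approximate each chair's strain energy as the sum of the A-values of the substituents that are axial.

cis

At 1,3 positions (parity same): cis → (e,e or a,a); trans → (a,e or e,a).
Best chair for cis: E = 0.00 kcal/mol; best chair for trans: E = 0.71 kcal/mol.
The cis isomer is lower by 0.71 kcal/mol.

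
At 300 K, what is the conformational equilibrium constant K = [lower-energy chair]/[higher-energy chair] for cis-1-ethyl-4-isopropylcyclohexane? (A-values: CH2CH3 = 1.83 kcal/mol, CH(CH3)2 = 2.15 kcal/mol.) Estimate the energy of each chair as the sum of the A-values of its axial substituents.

K ≈ 1.71

C1 and C4 have opposite parity, so for the cis isomer the two substituents are one axial and one equatorial in each chair.
Chair I (ethyl axial, isopropyl equatorial): E = 1.83 kcal/mol; chair II (ethyl equatorial, isopropyl axial): E = 2.15 kcal/mol.
ΔG = 0.32 kcal/mol between the two chairs.
K = exp(ΔG/RT) with R = 1.987×10⁻³ kcal mol⁻¹ K⁻¹ and T = 300 K gives K ≈ 1.71.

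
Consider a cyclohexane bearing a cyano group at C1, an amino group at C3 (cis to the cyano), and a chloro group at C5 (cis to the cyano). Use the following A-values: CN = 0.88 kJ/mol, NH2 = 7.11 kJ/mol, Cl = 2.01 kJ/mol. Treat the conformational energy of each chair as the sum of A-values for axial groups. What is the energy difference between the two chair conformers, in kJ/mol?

10.00 kJ/mol

Chair I (cyano axial, amino axial, chloro axial): E = 10.00 kJ/mol.
Chair II (cyano equatorial, amino equatorial, chloro equatorial): E = 0.00 kJ/mol.
ΔE = 10.00 − 0.00 = 10.00 kJ/mol; chair II is more stable.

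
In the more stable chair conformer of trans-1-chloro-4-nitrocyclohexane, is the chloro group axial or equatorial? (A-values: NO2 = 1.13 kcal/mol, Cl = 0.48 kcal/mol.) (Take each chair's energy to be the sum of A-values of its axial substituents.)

C1 and C4 have opposite parity, so for the trans isomer the two substituents are e,e in one chair and a,a in the other.
Chair I (nitro axial, chloro axial): E = 1.61 kcal/mol.
Chair II (nitro equatorial, chloro equatorial): E = 0.00 kcal/mol.
Chair II is the more stable (lower-energy) conformer, and in that chair the chloro group is equatorial.

equatorial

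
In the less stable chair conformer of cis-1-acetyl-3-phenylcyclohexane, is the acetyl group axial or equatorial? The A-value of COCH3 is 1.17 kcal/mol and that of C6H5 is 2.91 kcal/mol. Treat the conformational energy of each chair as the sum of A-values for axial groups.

axial

C1 and C3 have the same parity, so for the cis isomer the two substituents are e,e in one chair and a,a in the other.
Chair I (acetyl axial, phenyl axial): E = 4.08 kcal/mol.
Chair II (acetyl equatorial, phenyl equatorial): E = 0.00 kcal/mol.
Chair I is the less stable (higher-energy) conformer, and in that chair the acetyl group is axial.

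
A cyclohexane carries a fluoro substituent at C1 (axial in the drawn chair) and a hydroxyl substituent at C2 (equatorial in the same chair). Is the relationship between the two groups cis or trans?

cis

C1 and C2 have opposite parity, so their axial bonds point in opposite directions.
With opposite-parity carbons, two substituents on the same face are one axial and one equatorial; opposite faces give both axial or both equatorial.
Here the groups are axial/equatorial → same face → cis.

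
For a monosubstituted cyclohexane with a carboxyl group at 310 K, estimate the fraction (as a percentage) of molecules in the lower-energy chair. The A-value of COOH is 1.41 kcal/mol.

90.8%

One chair has the carboxyl group axial (E = 1.41 kcal/mol) and the other has it equatorial (E = 0).
ΔG = 1.41 kcal/mol between the two chairs.
K = exp(ΔG/RT) with R = 1.987×10⁻³ kcal mol⁻¹ K⁻¹ and T = 310 K gives K ≈ 9.87.
Fraction in the lower-energy chair = K/(K+1) = 90.8%.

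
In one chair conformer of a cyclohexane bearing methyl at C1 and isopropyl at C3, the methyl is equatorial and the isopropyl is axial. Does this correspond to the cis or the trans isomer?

C1 and C3 have the same parity, so their axial bonds point in the same direction.
With same-parity carbons, two substituents on the same face are both axial or both equatorial; opposite faces give one of each.
Here the groups are equatorial/axial → opposite face → trans.

trans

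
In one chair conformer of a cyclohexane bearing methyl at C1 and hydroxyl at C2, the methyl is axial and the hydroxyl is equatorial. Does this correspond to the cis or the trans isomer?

C1 and C2 have opposite parity, so their axial bonds point in opposite directions.
With opposite-parity carbons, two substituents on the same face are one axial and one equatorial; opposite faces give both axial or both equatorial.
Here the groups are axial/equatorial → same face → cis.

cis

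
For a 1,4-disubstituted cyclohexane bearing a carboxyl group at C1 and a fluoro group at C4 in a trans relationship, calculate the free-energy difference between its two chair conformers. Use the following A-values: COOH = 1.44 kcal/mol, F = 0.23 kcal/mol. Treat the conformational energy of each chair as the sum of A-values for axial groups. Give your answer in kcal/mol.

C1 and C4 have opposite parity, so for the trans isomer the two substituents are e,e in one chair and a,a in the other.
Chair I (carboxyl axial, fluoro axial): E = 1.67 kcal/mol.
Chair II (carboxyl equatorial, fluoro equatorial): E = 0.00 kcal/mol.
ΔE = 1.67 − 0.00 = 1.67 kcal/mol; chair II is more stable.

1.67 kcal/mol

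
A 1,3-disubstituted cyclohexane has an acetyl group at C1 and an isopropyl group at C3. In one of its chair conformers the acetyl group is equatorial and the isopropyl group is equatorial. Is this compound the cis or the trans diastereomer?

cis

C1 and C3 have the same parity, so their axial bonds point in the same direction.
With same-parity carbons, two substituents on the same face are both axial or both equatorial; opposite faces give one of each.
Here the groups are equatorial/equatorial → same face → cis.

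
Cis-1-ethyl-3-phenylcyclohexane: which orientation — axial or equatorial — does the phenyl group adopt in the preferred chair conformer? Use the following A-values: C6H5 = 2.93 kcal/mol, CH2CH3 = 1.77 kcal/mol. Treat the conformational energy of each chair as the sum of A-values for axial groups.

equatorial

C1 and C3 have the same parity, so for the cis isomer the two substituents are e,e in one chair and a,a in the other.
Chair I (phenyl axial, ethyl axial): E = 4.70 kcal/mol.
Chair II (phenyl equatorial, ethyl equatorial): E = 0.00 kcal/mol.
Chair II is the more stable (lower-energy) conformer, and in that chair the phenyl group is equatorial.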